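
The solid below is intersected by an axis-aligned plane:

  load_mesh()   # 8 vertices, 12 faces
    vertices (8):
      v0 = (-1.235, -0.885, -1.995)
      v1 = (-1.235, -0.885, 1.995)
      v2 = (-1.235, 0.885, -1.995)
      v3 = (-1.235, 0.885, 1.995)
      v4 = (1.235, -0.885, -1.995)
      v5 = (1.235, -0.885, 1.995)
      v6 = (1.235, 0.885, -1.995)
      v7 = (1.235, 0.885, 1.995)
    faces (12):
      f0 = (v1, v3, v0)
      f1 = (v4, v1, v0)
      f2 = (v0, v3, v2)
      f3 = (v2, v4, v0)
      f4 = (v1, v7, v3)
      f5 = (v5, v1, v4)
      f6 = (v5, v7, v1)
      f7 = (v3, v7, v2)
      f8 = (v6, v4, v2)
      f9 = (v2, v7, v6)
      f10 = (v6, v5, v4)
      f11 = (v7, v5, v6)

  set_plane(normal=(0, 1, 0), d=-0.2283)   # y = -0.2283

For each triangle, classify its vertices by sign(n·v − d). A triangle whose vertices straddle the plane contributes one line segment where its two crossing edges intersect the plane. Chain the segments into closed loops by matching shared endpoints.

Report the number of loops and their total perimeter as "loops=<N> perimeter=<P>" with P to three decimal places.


loops=1 perimeter=12.920

Straddling triangles (8 of 12):
  (v1,v3,v0) [-+-] → (-1.235, -0.2283, 1.995)–(-1.235, -0.2283, -0.514642)  len=2.5096
  (v0,v3,v2) [-++] → (-1.235, -0.2283, -0.514642)–(-1.235, -0.2283, -1.995)  len=1.4804
  (v2,v4,v0) [+--] → (0.318588, -0.2283, -1.995)–(-1.235, -0.2283, -1.995)  len=1.5536
  (v1,v7,v3) [-++] → (-0.318588, -0.2283, 1.995)–(-1.235, -0.2283, 1.995)  len=0.9164
  (v5,v7,v1) [-+-] → (1.235, -0.2283, 1.995)–(-0.318588, -0.2283, 1.995)  len=1.5536
  (v6,v4,v2) [+-+] → (1.235, -0.2283, -1.995)–(0.318588, -0.2283, -1.995)  len=0.9164
  (v6,v5,v4) [+--] → (1.235, -0.2283, 0.514642)–(1.235, -0.2283, -1.995)  len=2.5096
  (v7,v5,v6) [+-+] → (1.235, -0.2283, 1.995)–(1.235, -0.2283, 0.514642)  len=1.4804

Chained into 1 loop(s):
  loop 1: 8 segments, perimeter = 12.9200
Total perimeter = 12.920


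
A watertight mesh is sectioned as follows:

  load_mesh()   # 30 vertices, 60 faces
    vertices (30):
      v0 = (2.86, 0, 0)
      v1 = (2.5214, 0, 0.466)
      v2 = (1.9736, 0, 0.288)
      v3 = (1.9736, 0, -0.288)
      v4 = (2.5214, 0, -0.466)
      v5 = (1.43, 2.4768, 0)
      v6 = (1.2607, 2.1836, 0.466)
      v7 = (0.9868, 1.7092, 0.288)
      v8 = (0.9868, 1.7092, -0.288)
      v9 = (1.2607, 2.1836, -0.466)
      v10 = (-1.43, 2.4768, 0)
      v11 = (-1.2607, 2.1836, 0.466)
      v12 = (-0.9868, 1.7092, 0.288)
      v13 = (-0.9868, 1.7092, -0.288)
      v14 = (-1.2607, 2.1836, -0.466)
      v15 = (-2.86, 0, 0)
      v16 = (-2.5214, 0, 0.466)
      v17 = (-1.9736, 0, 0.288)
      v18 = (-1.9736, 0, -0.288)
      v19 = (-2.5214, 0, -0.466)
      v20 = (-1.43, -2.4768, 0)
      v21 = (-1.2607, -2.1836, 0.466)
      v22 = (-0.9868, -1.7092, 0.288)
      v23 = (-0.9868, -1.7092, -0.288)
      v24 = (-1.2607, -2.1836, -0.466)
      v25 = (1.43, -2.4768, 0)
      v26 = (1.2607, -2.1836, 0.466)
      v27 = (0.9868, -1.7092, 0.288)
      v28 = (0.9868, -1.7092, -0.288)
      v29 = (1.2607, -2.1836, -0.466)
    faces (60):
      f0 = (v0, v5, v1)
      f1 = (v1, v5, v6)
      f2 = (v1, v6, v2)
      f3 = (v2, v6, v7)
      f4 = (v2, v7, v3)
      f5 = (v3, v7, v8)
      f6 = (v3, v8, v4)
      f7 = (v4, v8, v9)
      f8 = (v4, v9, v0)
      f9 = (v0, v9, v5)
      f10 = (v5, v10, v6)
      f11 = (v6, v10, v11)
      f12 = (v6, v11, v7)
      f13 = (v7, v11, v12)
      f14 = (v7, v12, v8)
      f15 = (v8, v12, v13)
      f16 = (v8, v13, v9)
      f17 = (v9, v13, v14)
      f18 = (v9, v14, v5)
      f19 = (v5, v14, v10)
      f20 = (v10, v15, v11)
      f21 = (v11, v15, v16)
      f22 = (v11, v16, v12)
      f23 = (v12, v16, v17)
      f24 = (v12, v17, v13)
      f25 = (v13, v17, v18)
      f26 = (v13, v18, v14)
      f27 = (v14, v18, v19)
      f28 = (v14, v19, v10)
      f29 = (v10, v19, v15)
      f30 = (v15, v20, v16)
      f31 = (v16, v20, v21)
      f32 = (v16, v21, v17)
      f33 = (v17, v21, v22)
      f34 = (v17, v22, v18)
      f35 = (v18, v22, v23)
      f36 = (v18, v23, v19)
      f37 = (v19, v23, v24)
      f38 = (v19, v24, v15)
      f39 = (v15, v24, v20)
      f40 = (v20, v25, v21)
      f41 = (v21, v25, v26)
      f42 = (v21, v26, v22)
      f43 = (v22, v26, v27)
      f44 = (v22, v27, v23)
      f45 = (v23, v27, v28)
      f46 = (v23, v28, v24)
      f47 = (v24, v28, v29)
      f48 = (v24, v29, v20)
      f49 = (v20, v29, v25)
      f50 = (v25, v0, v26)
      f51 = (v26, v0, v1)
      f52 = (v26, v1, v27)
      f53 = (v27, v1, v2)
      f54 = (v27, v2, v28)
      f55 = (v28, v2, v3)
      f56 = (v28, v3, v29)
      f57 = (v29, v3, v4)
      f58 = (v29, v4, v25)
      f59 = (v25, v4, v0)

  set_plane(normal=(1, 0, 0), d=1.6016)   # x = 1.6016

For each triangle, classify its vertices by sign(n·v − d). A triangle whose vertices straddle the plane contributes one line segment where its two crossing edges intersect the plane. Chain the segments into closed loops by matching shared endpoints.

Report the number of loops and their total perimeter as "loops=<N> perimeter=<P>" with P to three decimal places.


Straddling triangles (20 of 60):
  (v0,v5,v1) [+-+] → (1.6016, 2.17958, 0)–(1.6016, 2.08737, 0.0732688)  len=0.1178
  (v1,v5,v6) [+--] → (1.6016, 2.08737, 0.0732688)–(1.6016, 1.59314, 0.466)  len=0.6313
  (v1,v6,v2) [+-+] → (1.6016, 1.59314, 0.466)–(1.6016, 1.13943, 0.380883)  len=0.4616
  (v2,v6,v7) [+--] → (1.6016, 1.13943, 0.380883)–(1.6016, 0.644328, 0.288)  len=0.5037
  (v2,v7,v3) [+-+] → (1.6016, 0.644328, 0.288)–(1.6016, 0.644328, -0.0708618)  len=0.3589
  (v3,v7,v8) [+--] → (1.6016, 0.644328, -0.0708618)–(1.6016, 0.644328, -0.288)  len=0.2171
  (v3,v8,v4) [+-+] → (1.6016, 0.644328, -0.288)–(1.6016, 1.02445, -0.359311)  len=0.3868
  (v4,v8,v9) [+--] → (1.6016, 1.02445, -0.359311)–(1.6016, 1.59314, -0.466)  len=0.5786
  (v4,v9,v0) [+-+] → (1.6016, 1.59314, -0.466)–(1.6016, 1.71815, -0.366669)  len=0.1597
  (v0,v9,v5) [+--] → (1.6016, 1.71815, -0.366669)–(1.6016, 2.17958, 0)  len=0.5894
  (v25,v0,v26) [-+-] → (1.6016, -2.17958, 0)–(1.6016, -1.71815, 0.366669)  len=0.5894
  (v26,v0,v1) [-++] → (1.6016, -1.71815, 0.366669)–(1.6016, -1.59314, 0.466)  len=0.1597
  (v26,v1,v27) [-+-] → (1.6016, -1.59314, 0.466)–(1.6016, -1.02445, 0.359311)  len=0.5786
  (v27,v1,v2) [-++] → (1.6016, -1.02445, 0.359311)–(1.6016, -0.644328, 0.288)  len=0.3868
  (v27,v2,v28) [-+-] → (1.6016, -0.644328, 0.288)–(1.6016, -0.644328, 0.0708618)  len=0.2171
  (v28,v2,v3) [-++] → (1.6016, -0.644328, 0.0708618)–(1.6016, -0.644328, -0.288)  len=0.3589
  (v28,v3,v29) [-+-] → (1.6016, -0.644328, -0.288)–(1.6016, -1.13943, -0.380883)  len=0.5037
  (v29,v3,v4) [-++] → (1.6016, -1.13943, -0.380883)–(1.6016, -1.59314, -0.466)  len=0.4616
  (v29,v4,v25) [-+-] → (1.6016, -1.59314, -0.466)–(1.6016, -2.08737, -0.0732688)  len=0.6313
  (v25,v4,v0) [-++] → (1.6016, -2.08737, -0.0732688)–(1.6016, -2.17958, 0)  len=0.1178

Chained into 2 loop(s):
  loop 1: 10 segments, perimeter = 4.0048
  loop 2: 10 segments, perimeter = 4.0048
Total perimeter = 8.010

loops=2 perimeter=8.010


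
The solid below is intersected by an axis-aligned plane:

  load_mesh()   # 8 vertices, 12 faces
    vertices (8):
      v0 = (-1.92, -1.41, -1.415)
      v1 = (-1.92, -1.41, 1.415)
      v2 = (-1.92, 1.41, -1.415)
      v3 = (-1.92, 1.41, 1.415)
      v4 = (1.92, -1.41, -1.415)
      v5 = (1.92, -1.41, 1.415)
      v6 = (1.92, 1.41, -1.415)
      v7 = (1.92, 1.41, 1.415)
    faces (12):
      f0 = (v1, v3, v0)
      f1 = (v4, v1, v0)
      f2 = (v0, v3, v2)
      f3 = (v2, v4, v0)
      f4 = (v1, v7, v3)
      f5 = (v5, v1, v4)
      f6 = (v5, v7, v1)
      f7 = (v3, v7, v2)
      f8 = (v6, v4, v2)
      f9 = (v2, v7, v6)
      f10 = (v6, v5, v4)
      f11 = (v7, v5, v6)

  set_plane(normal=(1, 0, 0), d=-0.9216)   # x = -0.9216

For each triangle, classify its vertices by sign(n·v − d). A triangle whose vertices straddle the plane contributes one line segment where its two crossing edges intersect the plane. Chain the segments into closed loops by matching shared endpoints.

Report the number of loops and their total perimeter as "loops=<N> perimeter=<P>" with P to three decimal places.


Straddling triangles (8 of 12):
  (v4,v1,v0) [+--] → (-0.9216, -1.41, 0.6792)–(-0.9216, -1.41, -1.415)  len=2.0942
  (v2,v4,v0) [-+-] → (-0.9216, 0.6768, -1.415)–(-0.9216, -1.41, -1.415)  len=2.0868
  (v1,v7,v3) [-+-] → (-0.9216, -0.6768, 1.415)–(-0.9216, 1.41, 1.415)  len=2.0868
  (v5,v1,v4) [+-+] → (-0.9216, -1.41, 1.415)–(-0.9216, -1.41, 0.6792)  len=0.7358
  (v5,v7,v1) [++-] → (-0.9216, -0.6768, 1.415)–(-0.9216, -1.41, 1.415)  len=0.7332
  (v3,v7,v2) [-+-] → (-0.9216, 1.41, 1.415)–(-0.9216, 1.41, -0.6792)  len=2.0942
  (v6,v4,v2) [++-] → (-0.9216, 0.6768, -1.415)–(-0.9216, 1.41, -1.415)  len=0.7332
  (v2,v7,v6) [-++] → (-0.9216, 1.41, -0.6792)–(-0.9216, 1.41, -1.415)  len=0.7358

Chained into 1 loop(s):
  loop 1: 8 segments, perimeter = 11.3000
Total perimeter = 11.300

loops=1 perimeter=11.300


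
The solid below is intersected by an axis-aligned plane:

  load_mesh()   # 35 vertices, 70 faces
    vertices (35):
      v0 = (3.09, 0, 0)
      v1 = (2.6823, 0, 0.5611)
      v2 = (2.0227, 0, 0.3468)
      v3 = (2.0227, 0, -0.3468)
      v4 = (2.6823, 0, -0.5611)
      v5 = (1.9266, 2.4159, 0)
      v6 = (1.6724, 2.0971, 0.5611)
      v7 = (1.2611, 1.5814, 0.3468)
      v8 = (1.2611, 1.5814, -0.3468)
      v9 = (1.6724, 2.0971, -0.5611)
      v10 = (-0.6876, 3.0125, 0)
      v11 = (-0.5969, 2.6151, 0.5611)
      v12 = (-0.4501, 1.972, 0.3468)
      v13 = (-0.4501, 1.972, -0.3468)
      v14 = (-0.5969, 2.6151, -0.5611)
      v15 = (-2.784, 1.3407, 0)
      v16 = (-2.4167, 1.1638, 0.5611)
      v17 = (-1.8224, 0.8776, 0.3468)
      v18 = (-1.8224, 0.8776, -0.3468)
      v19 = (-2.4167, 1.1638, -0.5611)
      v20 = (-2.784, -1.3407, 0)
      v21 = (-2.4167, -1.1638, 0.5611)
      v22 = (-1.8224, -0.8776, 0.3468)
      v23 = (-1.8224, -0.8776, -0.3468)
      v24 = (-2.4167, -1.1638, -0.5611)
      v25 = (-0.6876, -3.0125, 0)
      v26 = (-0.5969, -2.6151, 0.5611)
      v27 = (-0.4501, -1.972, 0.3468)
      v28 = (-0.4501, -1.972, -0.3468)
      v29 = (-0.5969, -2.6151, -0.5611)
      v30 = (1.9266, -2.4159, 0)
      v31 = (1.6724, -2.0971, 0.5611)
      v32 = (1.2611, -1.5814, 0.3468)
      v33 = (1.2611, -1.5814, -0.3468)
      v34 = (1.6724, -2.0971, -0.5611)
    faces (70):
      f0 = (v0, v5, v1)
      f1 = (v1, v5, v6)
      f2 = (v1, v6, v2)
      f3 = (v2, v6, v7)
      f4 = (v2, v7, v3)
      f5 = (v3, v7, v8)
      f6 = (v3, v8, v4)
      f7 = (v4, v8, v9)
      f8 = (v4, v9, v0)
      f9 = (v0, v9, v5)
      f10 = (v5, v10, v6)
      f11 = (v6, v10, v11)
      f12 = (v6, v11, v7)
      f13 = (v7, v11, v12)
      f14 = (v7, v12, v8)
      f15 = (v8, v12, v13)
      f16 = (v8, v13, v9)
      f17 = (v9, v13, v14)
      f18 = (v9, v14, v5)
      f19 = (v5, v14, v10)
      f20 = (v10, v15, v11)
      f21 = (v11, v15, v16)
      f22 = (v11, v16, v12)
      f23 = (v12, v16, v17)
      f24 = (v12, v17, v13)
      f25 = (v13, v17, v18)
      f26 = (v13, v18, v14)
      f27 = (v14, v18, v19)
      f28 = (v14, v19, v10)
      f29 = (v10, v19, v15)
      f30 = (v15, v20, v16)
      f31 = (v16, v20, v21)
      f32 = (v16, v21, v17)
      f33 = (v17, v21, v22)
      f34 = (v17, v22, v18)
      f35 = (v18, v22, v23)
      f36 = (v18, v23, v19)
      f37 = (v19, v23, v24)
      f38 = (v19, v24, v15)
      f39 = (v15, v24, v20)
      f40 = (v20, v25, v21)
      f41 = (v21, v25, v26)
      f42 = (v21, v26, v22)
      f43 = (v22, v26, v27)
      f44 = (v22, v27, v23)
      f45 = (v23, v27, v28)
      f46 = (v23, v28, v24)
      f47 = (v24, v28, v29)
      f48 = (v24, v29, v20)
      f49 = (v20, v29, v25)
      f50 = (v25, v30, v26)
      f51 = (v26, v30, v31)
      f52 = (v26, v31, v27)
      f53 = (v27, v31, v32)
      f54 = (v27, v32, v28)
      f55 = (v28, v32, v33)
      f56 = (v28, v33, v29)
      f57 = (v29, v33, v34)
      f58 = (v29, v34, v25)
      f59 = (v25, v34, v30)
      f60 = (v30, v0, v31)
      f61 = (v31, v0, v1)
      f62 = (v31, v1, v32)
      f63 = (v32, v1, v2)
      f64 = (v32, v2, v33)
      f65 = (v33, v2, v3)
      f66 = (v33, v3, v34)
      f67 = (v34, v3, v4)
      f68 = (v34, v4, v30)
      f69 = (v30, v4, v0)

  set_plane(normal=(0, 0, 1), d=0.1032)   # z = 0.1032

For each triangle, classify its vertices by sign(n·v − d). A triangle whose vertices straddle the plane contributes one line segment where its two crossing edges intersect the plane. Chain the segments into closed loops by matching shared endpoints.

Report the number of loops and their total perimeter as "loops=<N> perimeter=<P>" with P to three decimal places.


loops=2 perimeter=30.601

Straddling triangles (28 of 70):
  (v0,v5,v1) [--+] → (2.06559, 1.97156, 0.1032)–(3.01501, 0, 0.1032)  len=2.1883
  (v1,v5,v6) [+-+] → (2.06559, 1.97156, 0.1032)–(1.87985, 2.35726, 0.1032)  len=0.4281
  (v2,v7,v3) [++-] → (1.52858, 1.02599, 0.1032)–(2.0227, 0, 0.1032)  len=1.1388
  (v3,v7,v8) [-+-] → (1.52858, 1.02599, 0.1032)–(1.2611, 1.5814, 0.1032)  len=0.6165
  (v5,v10,v6) [--+] → (-0.253538, 2.84414, 0.1032)–(1.87985, 2.35726, 0.1032)  len=2.1882
  (v6,v10,v11) [+-+] → (-0.253538, 2.84414, 0.1032)–(-0.670918, 2.93941, 0.1032)  len=0.4281
  (v7,v12,v8) [++-] → (0.150892, 1.83482, 0.1032)–(1.2611, 1.5814, 0.1032)  len=1.1388
  (v8,v12,v13) [-+-] → (0.150892, 1.83482, 0.1032)–(-0.4501, 1.972, 0.1032)  len=0.6165
  (v10,v15,v11) [--+] → (-2.38174, 1.57509, 0.1032)–(-0.670918, 2.93941, 0.1032)  len=2.1882
  (v11,v15,v16) [+-+] → (-2.38174, 1.57509, 0.1032)–(-2.71644, 1.30816, 0.1032)  len=0.4281
  (v12,v17,v13) [++-] → (-1.34043, 1.26197, 0.1032)–(-0.4501, 1.972, 0.1032)  len=1.1388
  (v13,v17,v18) [-+-] → (-1.34043, 1.26197, 0.1032)–(-1.8224, 0.8776, 0.1032)  len=0.6165
  (v15,v20,v16) [--+] → (-2.71644, -0.880061, 0.1032)–(-2.71644, 1.30816, 0.1032)  len=2.1882
  (v16,v20,v21) [+-+] → (-2.71644, -0.880061, 0.1032)–(-2.71644, -1.30816, 0.1032)  len=0.4281
  (v17,v22,v18) [++-] → (-1.8224, -0.261154, 0.1032)–(-1.8224, 0.8776, 0.1032)  len=1.1388
  (v18,v22,v23) [-+-] → (-1.8224, -0.261154, 0.1032)–(-1.8224, -0.8776, 0.1032)  len=0.6164
  (v20,v25,v21) [--+] → (-1.00562, -2.67248, 0.1032)–(-2.71644, -1.30816, 0.1032)  len=2.1882
  (v21,v25,v26) [+-+] → (-1.00562, -2.67248, 0.1032)–(-0.670918, -2.93941, 0.1032)  len=0.4281
  (v22,v27,v23) [++-] → (-0.932067, -1.58763, 0.1032)–(-1.8224, -0.8776, 0.1032)  len=1.1388
  (v23,v27,v28) [-+-] → (-0.932067, -1.58763, 0.1032)–(-0.4501, -1.972, 0.1032)  len=0.6165
  (v25,v30,v26) [--+] → (1.46247, -2.45254, 0.1032)–(-0.670918, -2.93941, 0.1032)  len=2.1882
  (v26,v30,v31) [+-+] → (1.46247, -2.45254, 0.1032)–(1.87985, -2.35726, 0.1032)  len=0.4281
  (v27,v32,v28) [++-] → (0.660108, -1.71858, 0.1032)–(-0.4501, -1.972, 0.1032)  len=1.1388
  (v28,v32,v33) [-+-] → (0.660108, -1.71858, 0.1032)–(1.2611, -1.5814, 0.1032)  len=0.6165
  (v30,v0,v31) [--+] → (2.82927, -0.385708, 0.1032)–(1.87985, -2.35726, 0.1032)  len=2.1883
  (v31,v0,v1) [+-+] → (2.82927, -0.385708, 0.1032)–(3.01501, 0, 0.1032)  len=0.4281
  (v32,v2,v33) [++-] → (1.75522, -0.555405, 0.1032)–(1.2611, -1.5814, 0.1032)  len=1.1388
  (v33,v2,v3) [-+-] → (1.75522, -0.555405, 0.1032)–(2.0227, 0, 0.1032)  len=0.6165

Chained into 2 loop(s):
  loop 1: 14 segments, perimeter = 18.3144
  loop 2: 14 segments, perimeter = 12.2866
Total perimeter = 30.601


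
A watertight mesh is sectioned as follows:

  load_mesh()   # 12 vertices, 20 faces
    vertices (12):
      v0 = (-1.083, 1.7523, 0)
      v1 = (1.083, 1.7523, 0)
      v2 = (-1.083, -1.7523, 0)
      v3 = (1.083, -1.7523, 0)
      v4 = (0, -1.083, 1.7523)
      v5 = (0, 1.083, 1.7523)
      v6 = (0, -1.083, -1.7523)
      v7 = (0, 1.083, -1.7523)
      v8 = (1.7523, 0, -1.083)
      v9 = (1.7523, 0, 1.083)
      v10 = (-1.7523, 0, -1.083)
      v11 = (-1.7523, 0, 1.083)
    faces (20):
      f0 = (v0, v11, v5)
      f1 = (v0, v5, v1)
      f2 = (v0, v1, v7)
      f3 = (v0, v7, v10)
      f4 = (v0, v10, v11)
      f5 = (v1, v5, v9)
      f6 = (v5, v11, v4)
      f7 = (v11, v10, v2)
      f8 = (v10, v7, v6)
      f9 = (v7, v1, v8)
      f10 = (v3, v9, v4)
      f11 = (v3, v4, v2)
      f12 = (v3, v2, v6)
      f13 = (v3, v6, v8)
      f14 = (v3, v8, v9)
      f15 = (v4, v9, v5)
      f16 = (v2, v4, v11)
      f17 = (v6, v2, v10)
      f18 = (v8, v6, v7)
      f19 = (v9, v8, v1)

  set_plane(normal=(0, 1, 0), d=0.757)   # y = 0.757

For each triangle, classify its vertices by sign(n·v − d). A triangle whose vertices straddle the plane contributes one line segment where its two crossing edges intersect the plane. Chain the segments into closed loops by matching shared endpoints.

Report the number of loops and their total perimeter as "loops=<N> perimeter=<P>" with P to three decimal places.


Straddling triangles (10 of 20):
  (v0,v11,v5) [+-+] → (-1.46316, 0.757, 0.61514)–(-0.52747, 0.757, 1.55083)  len=1.3233
  (v0,v7,v10) [++-] → (-0.52747, 0.757, -1.55083)–(-1.46316, 0.757, -0.61514)  len=1.3233
  (v0,v10,v11) [+--] → (-1.46316, 0.757, -0.61514)–(-1.46316, 0.757, 0.61514)  len=1.2303
  (v1,v5,v9) [++-] → (0.52747, 0.757, 1.55083)–(1.46316, 0.757, 0.61514)  len=1.3233
  (v5,v11,v4) [+--] → (-0.52747, 0.757, 1.55083)–(0, 0.757, 1.7523)  len=0.5646
  (v10,v7,v6) [-+-] → (-0.52747, 0.757, -1.55083)–(0, 0.757, -1.7523)  len=0.5646
  (v7,v1,v8) [++-] → (1.46316, 0.757, -0.61514)–(0.52747, 0.757, -1.55083)  len=1.3233
  (v4,v9,v5) [--+] → (0.52747, 0.757, 1.55083)–(0, 0.757, 1.7523)  len=0.5646
  (v8,v6,v7) [--+] → (0, 0.757, -1.7523)–(0.52747, 0.757, -1.55083)  len=0.5646
  (v9,v8,v1) [--+] → (1.46316, 0.757, -0.61514)–(1.46316, 0.757, 0.61514)  len=1.2303

Chained into 1 loop(s):
  loop 1: 10 segments, perimeter = 10.0122
Total perimeter = 10.012

loops=1 perimeter=10.012


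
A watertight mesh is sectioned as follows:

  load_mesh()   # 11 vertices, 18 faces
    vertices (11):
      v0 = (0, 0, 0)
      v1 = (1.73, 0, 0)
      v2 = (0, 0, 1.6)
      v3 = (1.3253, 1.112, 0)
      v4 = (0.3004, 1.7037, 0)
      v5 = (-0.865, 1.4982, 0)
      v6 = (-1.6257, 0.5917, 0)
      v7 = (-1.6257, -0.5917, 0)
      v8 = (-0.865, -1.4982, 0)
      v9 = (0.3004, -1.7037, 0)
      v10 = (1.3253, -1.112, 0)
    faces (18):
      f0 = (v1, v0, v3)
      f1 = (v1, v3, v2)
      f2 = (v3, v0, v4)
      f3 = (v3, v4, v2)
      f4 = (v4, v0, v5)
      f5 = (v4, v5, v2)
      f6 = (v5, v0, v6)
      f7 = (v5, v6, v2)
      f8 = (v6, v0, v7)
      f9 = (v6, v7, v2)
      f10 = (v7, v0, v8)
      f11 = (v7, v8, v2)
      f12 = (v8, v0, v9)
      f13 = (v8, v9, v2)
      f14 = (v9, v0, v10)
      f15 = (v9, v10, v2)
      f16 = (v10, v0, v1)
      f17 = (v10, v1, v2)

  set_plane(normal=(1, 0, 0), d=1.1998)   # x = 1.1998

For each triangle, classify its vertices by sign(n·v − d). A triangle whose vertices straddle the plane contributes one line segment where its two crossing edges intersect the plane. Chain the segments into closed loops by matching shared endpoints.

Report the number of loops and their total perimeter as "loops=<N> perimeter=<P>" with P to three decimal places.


Straddling triangles (8 of 18):
  (v1,v0,v3) [+-+] → (1.1998, 0, 0)–(1.1998, 1.0067, 0)  len=1.0067
  (v1,v3,v2) [++-] → (1.1998, 1.0067, 0.151513)–(1.1998, 0, 0.490358)  len=1.0622
  (v3,v0,v4) [+--] → (1.1998, 1.0067, 0)–(1.1998, 1.18445, 0)  len=0.1778
  (v3,v4,v2) [+--] → (1.1998, 1.18445, 0)–(1.1998, 1.0067, 0.151513)  len=0.2336
  (v9,v0,v10) [--+] → (1.1998, -1.0067, 0)–(1.1998, -1.18445, 0)  len=0.1778
  (v9,v10,v2) [-+-] → (1.1998, -1.18445, 0)–(1.1998, -1.0067, 0.151513)  len=0.2336
  (v10,v0,v1) [+-+] → (1.1998, -1.0067, 0)–(1.1998, 0, 0)  len=1.0067
  (v10,v1,v2) [++-] → (1.1998, 0, 0.490358)–(1.1998, -1.0067, 0.151513)  len=1.0622

Chained into 1 loop(s):
  loop 1: 8 segments, perimeter = 4.9604
Total perimeter = 4.960

loops=1 perimeter=4.960


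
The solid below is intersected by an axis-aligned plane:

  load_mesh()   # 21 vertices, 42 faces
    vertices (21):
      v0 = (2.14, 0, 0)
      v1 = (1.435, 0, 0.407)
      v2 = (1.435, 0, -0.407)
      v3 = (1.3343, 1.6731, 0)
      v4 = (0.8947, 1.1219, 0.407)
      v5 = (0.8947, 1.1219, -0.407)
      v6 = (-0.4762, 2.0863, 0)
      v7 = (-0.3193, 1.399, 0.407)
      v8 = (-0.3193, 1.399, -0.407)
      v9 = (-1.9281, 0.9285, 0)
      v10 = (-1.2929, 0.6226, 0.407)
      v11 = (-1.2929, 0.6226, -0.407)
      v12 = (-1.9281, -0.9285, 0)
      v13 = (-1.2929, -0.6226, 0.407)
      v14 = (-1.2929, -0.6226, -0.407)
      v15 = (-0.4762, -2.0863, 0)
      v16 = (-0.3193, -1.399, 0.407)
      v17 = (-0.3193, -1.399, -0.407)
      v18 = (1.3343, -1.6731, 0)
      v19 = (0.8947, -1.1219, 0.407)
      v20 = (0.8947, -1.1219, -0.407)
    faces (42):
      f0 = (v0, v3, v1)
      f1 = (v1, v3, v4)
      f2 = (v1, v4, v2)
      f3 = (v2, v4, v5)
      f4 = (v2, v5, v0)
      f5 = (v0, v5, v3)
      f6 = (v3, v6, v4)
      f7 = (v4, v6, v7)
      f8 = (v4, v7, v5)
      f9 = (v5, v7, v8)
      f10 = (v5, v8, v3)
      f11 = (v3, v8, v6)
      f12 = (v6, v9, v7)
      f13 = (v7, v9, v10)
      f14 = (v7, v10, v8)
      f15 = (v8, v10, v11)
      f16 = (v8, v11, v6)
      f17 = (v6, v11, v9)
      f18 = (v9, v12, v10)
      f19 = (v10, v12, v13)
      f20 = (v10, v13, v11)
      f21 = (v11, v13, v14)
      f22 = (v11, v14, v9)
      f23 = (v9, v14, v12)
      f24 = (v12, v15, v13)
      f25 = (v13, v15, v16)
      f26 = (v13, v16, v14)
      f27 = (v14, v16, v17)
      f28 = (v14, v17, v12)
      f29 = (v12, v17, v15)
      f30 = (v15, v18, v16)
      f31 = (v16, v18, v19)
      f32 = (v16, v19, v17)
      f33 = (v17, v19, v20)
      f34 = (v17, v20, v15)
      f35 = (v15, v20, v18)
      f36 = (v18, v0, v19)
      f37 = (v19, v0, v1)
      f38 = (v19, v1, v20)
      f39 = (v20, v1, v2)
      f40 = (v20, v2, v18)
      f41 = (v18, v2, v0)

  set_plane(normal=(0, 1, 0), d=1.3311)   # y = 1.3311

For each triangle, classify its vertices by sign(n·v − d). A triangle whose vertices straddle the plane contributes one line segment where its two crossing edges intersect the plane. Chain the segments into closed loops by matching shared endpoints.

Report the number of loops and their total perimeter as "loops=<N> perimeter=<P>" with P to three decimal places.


loops=2 perimeter=7.021

Straddling triangles (14 of 42):
  (v0,v3,v1) [-+-] → (1.49899, 1.3311, 0)–(1.35488, 1.3311, 0.0831953)  len=0.1664
  (v1,v3,v4) [-+-] → (1.35488, 1.3311, 0.0831953)–(1.06154, 1.3311, 0.252529)  len=0.3387
  (v0,v5,v3) [--+] → (1.06154, 1.3311, -0.252529)–(1.49899, 1.3311, 0)  len=0.5051
  (v3,v6,v4) [++-] → (0.597321, 1.3311, 0.318713)–(1.06154, 1.3311, 0.252529)  len=0.4689
  (v4,v6,v7) [-++] → (0.597321, 1.3311, 0.318713)–(-0.021824, 1.3311, 0.407)  len=0.6254
  (v4,v7,v5) [-+-] → (-0.021824, 1.3311, 0.407)–(-0.021824, 1.3311, 0.207539)  len=0.1995
  (v5,v7,v8) [-++] → (-0.021824, 1.3311, 0.207539)–(-0.021824, 1.3311, -0.407)  len=0.6145
  (v5,v8,v3) [-++] → (-0.021824, 1.3311, -0.407)–(1.06154, 1.3311, -0.252529)  len=1.0943
  (v6,v9,v7) [+-+] → (-1.42323, 1.3311, 0)–(-0.551473, 1.3311, 0.348264)  len=0.9388
  (v7,v9,v10) [+--] → (-0.551473, 1.3311, 0.348264)–(-0.404446, 1.3311, 0.407)  len=0.1583
  (v7,v10,v8) [+-+] → (-0.404446, 1.3311, 0.407)–(-0.404446, 1.3311, -0.335812)  len=0.7428
  (v8,v10,v11) [+--] → (-0.404446, 1.3311, -0.335812)–(-0.404446, 1.3311, -0.407)  len=0.0712
  (v8,v11,v6) [+-+] → (-0.404446, 1.3311, -0.407)–(-0.897579, 1.3311, -0.209993)  len=0.5310
  (v6,v11,v9) [+--] → (-0.897579, 1.3311, -0.209993)–(-1.42323, 1.3311, 0)  len=0.5660

Chained into 2 loop(s):
  loop 1: 8 segments, perimeter = 4.0129
  loop 2: 6 segments, perimeter = 3.0082
Total perimeter = 7.021


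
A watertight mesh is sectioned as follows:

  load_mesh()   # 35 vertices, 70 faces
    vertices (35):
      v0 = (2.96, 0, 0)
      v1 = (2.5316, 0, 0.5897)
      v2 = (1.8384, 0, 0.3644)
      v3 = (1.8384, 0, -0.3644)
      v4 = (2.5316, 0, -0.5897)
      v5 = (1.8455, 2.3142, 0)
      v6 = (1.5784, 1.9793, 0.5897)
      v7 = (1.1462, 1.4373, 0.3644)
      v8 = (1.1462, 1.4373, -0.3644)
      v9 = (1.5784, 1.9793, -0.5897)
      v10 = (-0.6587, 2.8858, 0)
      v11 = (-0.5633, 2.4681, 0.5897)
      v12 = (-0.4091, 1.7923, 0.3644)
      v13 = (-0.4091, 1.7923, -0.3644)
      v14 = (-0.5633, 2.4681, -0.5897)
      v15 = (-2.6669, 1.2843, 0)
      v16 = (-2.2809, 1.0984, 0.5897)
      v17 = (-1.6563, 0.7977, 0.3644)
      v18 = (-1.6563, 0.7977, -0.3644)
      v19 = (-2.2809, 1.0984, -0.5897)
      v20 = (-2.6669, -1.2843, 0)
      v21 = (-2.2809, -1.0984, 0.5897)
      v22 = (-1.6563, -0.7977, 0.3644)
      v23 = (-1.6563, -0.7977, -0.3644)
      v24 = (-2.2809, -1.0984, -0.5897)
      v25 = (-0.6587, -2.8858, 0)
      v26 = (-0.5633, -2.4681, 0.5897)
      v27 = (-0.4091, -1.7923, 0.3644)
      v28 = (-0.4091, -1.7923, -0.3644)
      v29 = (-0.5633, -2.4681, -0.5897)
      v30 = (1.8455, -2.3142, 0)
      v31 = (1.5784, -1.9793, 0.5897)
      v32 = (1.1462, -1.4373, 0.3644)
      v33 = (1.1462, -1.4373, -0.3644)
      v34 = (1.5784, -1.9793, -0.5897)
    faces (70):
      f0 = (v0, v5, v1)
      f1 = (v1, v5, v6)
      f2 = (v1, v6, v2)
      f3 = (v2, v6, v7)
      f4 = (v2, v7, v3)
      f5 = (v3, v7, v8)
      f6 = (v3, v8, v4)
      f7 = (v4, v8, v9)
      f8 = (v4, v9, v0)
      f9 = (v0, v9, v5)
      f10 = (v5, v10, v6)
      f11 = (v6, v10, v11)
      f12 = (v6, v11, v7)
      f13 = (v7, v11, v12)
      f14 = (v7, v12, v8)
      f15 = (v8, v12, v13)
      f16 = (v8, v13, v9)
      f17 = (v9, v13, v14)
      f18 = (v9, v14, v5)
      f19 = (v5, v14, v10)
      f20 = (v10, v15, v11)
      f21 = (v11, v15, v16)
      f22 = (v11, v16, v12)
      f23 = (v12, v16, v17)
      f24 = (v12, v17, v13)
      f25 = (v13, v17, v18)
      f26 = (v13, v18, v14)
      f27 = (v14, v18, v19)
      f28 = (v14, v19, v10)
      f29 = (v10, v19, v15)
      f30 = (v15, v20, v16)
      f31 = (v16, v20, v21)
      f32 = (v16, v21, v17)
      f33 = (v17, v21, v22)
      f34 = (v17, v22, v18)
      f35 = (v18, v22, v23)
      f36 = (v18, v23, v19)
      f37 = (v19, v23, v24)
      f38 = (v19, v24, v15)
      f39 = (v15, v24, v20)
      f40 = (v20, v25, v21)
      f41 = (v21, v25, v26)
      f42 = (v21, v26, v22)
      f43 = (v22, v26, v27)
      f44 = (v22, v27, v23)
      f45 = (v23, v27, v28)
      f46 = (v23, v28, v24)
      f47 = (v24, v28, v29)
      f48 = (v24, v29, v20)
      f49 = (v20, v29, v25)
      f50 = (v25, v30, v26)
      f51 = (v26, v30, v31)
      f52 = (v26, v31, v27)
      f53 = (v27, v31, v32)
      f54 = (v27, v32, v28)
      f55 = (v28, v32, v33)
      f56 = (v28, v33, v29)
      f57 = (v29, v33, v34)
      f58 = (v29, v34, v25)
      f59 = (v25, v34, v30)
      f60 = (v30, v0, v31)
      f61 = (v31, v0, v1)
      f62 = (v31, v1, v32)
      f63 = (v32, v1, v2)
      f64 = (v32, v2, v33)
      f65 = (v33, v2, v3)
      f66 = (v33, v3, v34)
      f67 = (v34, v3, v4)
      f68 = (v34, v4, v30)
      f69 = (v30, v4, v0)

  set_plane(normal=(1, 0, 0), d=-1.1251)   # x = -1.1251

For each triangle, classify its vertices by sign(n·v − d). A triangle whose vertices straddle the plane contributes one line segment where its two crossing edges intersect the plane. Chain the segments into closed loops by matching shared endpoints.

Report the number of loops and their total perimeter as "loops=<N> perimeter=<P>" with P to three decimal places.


Straddling triangles (20 of 70):
  (v10,v15,v11) [+-+] → (-1.1251, 2.51386, 0)–(-1.1251, 2.15195, 0.432211)  len=0.5637
  (v11,v15,v16) [+--] → (-1.1251, 2.15195, 0.432211)–(-1.1251, 2.02009, 0.5897)  len=0.2054
  (v11,v16,v12) [+-+] → (-1.1251, 2.02009, 0.5897)–(-1.1251, 1.52687, 0.450582)  len=0.5125
  (v12,v16,v17) [+--] → (-1.1251, 1.52687, 0.450582)–(-1.1251, 1.22131, 0.3644)  len=0.3175
  (v12,v17,v13) [+-+] → (-1.1251, 1.22131, 0.3644)–(-1.1251, 1.22131, 0.0539938)  len=0.3104
  (v13,v17,v18) [+--] → (-1.1251, 1.22131, 0.0539938)–(-1.1251, 1.22131, -0.3644)  len=0.4184
  (v13,v18,v14) [+-+] → (-1.1251, 1.22131, -0.3644)–(-1.1251, 1.60952, -0.473896)  len=0.4034
  (v14,v18,v19) [+--] → (-1.1251, 1.60952, -0.473896)–(-1.1251, 2.02009, -0.5897)  len=0.4266
  (v14,v19,v10) [+-+] → (-1.1251, 2.02009, -0.5897)–(-1.1251, 2.3719, -0.169545)  len=0.5480
  (v10,v19,v15) [+--] → (-1.1251, 2.3719, -0.169545)–(-1.1251, 2.51386, 0)  len=0.2211
  (v20,v25,v21) [-+-] → (-1.1251, -2.51386, 0)–(-1.1251, -2.3719, 0.169545)  len=0.2211
  (v21,v25,v26) [-++] → (-1.1251, -2.3719, 0.169545)–(-1.1251, -2.02009, 0.5897)  len=0.5480
  (v21,v26,v22) [-+-] → (-1.1251, -2.02009, 0.5897)–(-1.1251, -1.60952, 0.473896)  len=0.4266
  (v22,v26,v27) [-++] → (-1.1251, -1.60952, 0.473896)–(-1.1251, -1.22131, 0.3644)  len=0.4034
  (v22,v27,v23) [-+-] → (-1.1251, -1.22131, 0.3644)–(-1.1251, -1.22131, -0.0539938)  len=0.4184
  (v23,v27,v28) [-++] → (-1.1251, -1.22131, -0.0539938)–(-1.1251, -1.22131, -0.3644)  len=0.3104
  (v23,v28,v24) [-+-] → (-1.1251, -1.22131, -0.3644)–(-1.1251, -1.52687, -0.450582)  len=0.3175
  (v24,v28,v29) [-++] → (-1.1251, -1.52687, -0.450582)–(-1.1251, -2.02009, -0.5897)  len=0.5125
  (v24,v29,v20) [-+-] → (-1.1251, -2.02009, -0.5897)–(-1.1251, -2.15195, -0.432211)  len=0.2054
  (v20,v29,v25) [-++] → (-1.1251, -2.15195, -0.432211)–(-1.1251, -2.51386, 0)  len=0.5637

Chained into 2 loop(s):
  loop 1: 10 segments, perimeter = 3.9269
  loop 2: 10 segments, perimeter = 3.9269
Total perimeter = 7.854

loops=2 perimeter=7.854


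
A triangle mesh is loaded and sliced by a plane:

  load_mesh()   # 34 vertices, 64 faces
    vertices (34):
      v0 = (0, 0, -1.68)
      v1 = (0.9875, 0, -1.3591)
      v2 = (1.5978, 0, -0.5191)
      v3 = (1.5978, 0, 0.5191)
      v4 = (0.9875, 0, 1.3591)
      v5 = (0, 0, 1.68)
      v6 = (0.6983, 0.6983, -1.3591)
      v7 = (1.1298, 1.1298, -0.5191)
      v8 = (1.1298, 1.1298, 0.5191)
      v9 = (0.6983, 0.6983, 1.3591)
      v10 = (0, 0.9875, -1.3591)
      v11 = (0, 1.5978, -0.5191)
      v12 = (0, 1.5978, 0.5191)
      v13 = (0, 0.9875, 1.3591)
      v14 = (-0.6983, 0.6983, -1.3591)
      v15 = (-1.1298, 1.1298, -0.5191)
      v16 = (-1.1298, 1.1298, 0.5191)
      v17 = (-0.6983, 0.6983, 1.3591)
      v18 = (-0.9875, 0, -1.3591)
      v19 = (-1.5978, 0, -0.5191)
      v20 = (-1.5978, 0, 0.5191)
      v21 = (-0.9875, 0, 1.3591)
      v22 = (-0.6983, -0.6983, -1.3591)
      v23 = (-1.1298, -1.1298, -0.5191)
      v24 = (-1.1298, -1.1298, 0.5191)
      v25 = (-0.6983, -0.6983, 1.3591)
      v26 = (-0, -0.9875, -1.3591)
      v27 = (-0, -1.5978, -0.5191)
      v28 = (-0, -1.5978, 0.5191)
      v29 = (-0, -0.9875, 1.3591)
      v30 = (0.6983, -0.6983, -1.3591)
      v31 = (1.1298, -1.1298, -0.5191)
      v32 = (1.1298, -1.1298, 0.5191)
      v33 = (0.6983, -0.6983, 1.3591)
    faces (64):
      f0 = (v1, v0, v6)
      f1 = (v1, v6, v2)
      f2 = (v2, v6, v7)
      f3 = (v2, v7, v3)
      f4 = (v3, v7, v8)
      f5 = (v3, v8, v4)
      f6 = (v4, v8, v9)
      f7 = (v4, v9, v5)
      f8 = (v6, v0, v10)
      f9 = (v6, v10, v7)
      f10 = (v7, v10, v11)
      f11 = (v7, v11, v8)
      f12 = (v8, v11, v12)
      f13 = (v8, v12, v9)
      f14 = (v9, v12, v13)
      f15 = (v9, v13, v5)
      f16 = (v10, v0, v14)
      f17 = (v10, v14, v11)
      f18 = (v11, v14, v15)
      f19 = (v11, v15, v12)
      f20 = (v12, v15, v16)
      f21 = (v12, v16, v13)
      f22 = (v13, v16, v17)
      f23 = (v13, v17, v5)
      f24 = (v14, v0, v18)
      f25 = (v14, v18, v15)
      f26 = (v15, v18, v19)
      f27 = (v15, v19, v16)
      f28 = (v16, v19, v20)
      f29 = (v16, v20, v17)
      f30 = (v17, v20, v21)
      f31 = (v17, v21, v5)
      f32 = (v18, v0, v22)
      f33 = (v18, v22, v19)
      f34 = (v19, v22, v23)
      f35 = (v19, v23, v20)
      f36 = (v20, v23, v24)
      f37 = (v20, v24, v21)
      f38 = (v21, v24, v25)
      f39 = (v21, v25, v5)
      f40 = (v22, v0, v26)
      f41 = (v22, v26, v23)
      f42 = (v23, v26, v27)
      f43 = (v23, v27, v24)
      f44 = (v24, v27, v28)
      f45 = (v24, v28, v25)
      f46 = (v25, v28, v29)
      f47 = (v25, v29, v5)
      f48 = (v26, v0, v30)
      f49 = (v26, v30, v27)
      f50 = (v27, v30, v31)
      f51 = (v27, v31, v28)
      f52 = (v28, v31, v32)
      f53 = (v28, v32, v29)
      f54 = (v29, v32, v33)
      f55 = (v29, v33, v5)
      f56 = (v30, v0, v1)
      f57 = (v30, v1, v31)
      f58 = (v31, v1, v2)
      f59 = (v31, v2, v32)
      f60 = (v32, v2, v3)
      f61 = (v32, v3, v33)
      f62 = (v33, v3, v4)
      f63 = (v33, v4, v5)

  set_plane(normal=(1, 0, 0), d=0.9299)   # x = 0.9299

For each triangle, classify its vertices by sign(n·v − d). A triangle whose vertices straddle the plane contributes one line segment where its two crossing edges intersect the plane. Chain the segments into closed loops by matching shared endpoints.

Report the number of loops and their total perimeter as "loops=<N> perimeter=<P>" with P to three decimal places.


Straddling triangles (20 of 64):
  (v1,v0,v6) [+--] → (0.9299, 0, -1.37782)–(0.9299, 0.13908, -1.3591)  len=0.1403
  (v1,v6,v2) [+-+] → (0.9299, 0.13908, -1.3591)–(0.9299, 0.518504, -1.14282)  len=0.4367
  (v2,v6,v7) [+-+] → (0.9299, 0.518504, -1.14282)–(0.9299, 0.9299, -0.908245)  len=0.4736
  (v4,v8,v9) [++-] → (0.9299, 0.9299, 0.908245)–(0.9299, 0.13908, 1.3591)  len=0.9103
  (v4,v9,v5) [+--] → (0.9299, 0.13908, 1.3591)–(0.9299, 0, 1.37782)  len=0.1403
  (v6,v10,v7) [--+] → (0.9299, 1.10462, -0.667725)–(0.9299, 0.9299, -0.908245)  len=0.2973
  (v7,v10,v11) [+--] → (0.9299, 1.10462, -0.667725)–(0.9299, 1.21261, -0.5191)  len=0.1837
  (v7,v11,v8) [+-+] → (0.9299, 1.21261, -0.5191)–(0.9299, 1.21261, 0.335407)  len=0.8545
  (v8,v11,v12) [+--] → (0.9299, 1.21261, 0.335407)–(0.9299, 1.21261, 0.5191)  len=0.1837
  (v8,v12,v9) [+--] → (0.9299, 1.21261, 0.5191)–(0.9299, 0.9299, 0.908245)  len=0.4810
  (v27,v30,v31) [--+] → (0.9299, -0.9299, -0.908245)–(0.9299, -1.21261, -0.5191)  len=0.4810
  (v27,v31,v28) [-+-] → (0.9299, -1.21261, -0.5191)–(0.9299, -1.21261, -0.335407)  len=0.1837
  (v28,v31,v32) [-++] → (0.9299, -1.21261, -0.335407)–(0.9299, -1.21261, 0.5191)  len=0.8545
  (v28,v32,v29) [-+-] → (0.9299, -1.21261, 0.5191)–(0.9299, -1.10462, 0.667725)  len=0.1837
  (v29,v32,v33) [-+-] → (0.9299, -1.10462, 0.667725)–(0.9299, -0.9299, 0.908245)  len=0.2973
  (v30,v0,v1) [--+] → (0.9299, 0, -1.37782)–(0.9299, -0.13908, -1.3591)  len=0.1403
  (v30,v1,v31) [-++] → (0.9299, -0.13908, -1.3591)–(0.9299, -0.9299, -0.908245)  len=0.9103
  (v32,v3,v33) [++-] → (0.9299, -0.518504, 1.14282)–(0.9299, -0.9299, 0.908245)  len=0.4736
  (v33,v3,v4) [-++] → (0.9299, -0.518504, 1.14282)–(0.9299, -0.13908, 1.3591)  len=0.4367
  (v33,v4,v5) [-+-] → (0.9299, -0.13908, 1.3591)–(0.9299, 0, 1.37782)  len=0.1403

Chained into 1 loop(s):
  loop 1: 20 segments, perimeter = 8.2030
Total perimeter = 8.203

loops=1 perimeter=8.203


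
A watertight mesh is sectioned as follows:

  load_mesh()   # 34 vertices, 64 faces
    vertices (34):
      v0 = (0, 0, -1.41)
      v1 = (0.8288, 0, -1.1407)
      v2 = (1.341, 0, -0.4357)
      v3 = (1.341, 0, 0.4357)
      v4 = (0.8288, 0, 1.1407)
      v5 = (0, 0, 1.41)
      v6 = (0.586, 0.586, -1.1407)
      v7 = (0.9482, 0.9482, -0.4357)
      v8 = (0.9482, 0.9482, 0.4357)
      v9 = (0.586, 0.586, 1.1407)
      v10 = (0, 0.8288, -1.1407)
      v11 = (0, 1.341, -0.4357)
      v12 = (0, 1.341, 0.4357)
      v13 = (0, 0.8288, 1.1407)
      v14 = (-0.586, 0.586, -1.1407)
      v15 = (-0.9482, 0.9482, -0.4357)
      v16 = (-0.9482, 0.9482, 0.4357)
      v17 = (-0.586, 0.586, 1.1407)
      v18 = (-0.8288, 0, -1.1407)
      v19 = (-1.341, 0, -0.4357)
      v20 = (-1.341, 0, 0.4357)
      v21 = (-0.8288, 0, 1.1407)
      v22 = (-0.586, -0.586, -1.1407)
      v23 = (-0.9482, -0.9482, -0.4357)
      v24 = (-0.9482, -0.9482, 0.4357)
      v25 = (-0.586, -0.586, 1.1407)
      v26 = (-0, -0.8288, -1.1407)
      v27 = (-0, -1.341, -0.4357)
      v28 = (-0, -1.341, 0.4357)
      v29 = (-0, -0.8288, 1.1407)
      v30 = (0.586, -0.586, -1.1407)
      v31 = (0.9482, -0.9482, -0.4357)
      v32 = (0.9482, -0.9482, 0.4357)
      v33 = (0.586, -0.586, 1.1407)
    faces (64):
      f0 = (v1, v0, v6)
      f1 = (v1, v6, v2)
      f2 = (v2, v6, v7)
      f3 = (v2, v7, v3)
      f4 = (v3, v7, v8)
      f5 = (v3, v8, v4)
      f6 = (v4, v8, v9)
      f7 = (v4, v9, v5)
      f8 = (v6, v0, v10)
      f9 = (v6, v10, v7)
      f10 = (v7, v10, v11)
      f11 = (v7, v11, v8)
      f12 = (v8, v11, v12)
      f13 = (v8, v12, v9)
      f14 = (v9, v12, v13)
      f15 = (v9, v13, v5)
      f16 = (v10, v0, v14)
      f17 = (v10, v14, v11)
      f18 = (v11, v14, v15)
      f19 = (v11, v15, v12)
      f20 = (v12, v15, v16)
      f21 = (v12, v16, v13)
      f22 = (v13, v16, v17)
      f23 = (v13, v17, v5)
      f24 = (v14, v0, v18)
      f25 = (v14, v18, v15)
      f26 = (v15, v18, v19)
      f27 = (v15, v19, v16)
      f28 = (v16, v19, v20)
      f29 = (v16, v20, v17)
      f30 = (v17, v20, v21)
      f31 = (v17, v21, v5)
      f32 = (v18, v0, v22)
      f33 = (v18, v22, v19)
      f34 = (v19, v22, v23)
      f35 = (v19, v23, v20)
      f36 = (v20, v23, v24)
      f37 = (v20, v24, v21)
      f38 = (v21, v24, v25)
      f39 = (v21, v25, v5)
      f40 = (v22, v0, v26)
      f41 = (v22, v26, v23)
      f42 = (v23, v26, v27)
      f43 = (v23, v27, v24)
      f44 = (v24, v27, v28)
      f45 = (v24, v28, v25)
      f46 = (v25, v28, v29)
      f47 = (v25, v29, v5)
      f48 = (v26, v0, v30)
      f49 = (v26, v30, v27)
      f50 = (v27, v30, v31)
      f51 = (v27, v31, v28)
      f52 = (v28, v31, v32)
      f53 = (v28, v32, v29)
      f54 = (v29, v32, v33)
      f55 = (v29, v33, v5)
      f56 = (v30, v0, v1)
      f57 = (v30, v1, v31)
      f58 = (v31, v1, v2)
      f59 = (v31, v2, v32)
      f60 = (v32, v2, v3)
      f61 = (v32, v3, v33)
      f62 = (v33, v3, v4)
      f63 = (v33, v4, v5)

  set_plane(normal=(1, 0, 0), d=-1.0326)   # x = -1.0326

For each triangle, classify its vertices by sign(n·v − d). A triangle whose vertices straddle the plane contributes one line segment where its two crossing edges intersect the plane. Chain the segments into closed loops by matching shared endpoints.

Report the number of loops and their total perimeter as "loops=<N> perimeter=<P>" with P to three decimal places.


Straddling triangles (10 of 64):
  (v15,v18,v19) [++-] → (-1.0326, 0, -0.860187)–(-1.0326, 0.744463, -0.4357)  len=0.8570
  (v15,v19,v16) [+-+] → (-1.0326, 0.744463, -0.4357)–(-1.0326, 0.744463, 0.248464)  len=0.6842
  (v16,v19,v20) [+--] → (-1.0326, 0.744463, 0.248464)–(-1.0326, 0.744463, 0.4357)  len=0.1872
  (v16,v20,v17) [+-+] → (-1.0326, 0.744463, 0.4357)–(-1.0326, 0.239367, 0.723676)  len=0.5814
  (v17,v20,v21) [+-+] → (-1.0326, 0.239367, 0.723676)–(-1.0326, 0, 0.860187)  len=0.2756
  (v18,v22,v19) [++-] → (-1.0326, -0.239367, -0.723676)–(-1.0326, 0, -0.860187)  len=0.2756
  (v19,v22,v23) [-++] → (-1.0326, -0.239367, -0.723676)–(-1.0326, -0.744463, -0.4357)  len=0.5814
  (v19,v23,v20) [-+-] → (-1.0326, -0.744463, -0.4357)–(-1.0326, -0.744463, -0.248464)  len=0.1872
  (v20,v23,v24) [-++] → (-1.0326, -0.744463, -0.248464)–(-1.0326, -0.744463, 0.4357)  len=0.6842
  (v20,v24,v21) [-++] → (-1.0326, -0.744463, 0.4357)–(-1.0326, 0, 0.860187)  len=0.8570

Chained into 1 loop(s):
  loop 1: 10 segments, perimeter = 5.1707
Total perimeter = 5.171

loops=1 perimeter=5.171


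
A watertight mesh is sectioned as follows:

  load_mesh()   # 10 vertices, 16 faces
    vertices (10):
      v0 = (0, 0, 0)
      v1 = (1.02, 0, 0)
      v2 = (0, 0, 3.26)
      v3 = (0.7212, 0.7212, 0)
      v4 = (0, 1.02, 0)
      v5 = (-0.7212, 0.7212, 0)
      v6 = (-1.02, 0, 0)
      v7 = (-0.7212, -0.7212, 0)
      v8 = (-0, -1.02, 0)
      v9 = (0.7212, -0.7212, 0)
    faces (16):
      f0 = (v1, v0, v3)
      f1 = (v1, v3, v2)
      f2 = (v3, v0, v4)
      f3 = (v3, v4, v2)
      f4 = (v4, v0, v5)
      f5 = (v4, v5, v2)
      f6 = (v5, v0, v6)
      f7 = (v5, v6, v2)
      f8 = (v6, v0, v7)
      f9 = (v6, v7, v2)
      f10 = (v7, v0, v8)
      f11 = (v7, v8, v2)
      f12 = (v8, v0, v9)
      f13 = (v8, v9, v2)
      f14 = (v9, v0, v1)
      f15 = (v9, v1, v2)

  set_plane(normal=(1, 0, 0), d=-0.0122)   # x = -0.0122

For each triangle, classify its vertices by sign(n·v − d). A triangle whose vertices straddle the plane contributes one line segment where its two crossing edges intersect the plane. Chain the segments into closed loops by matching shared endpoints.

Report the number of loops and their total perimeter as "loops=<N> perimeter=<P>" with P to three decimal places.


Straddling triangles (8 of 16):
  (v4,v0,v5) [++-] → (-0.0122, 0.0122, 0)–(-0.0122, 1.01495, 0)  len=1.0027
  (v4,v5,v2) [+-+] → (-0.0122, 1.01495, 0)–(-0.0122, 0.0122, 3.20485)  len=3.3581
  (v5,v0,v6) [-+-] → (-0.0122, 0.0122, 0)–(-0.0122, 0, 0)  len=0.0122
  (v5,v6,v2) [--+] → (-0.0122, 0, 3.22101)–(-0.0122, 0.0122, 3.20485)  len=0.0202
  (v6,v0,v7) [-+-] → (-0.0122, 0, 0)–(-0.0122, -0.0122, 0)  len=0.0122
  (v6,v7,v2) [--+] → (-0.0122, -0.0122, 3.20485)–(-0.0122, 0, 3.22101)  len=0.0202
  (v7,v0,v8) [-++] → (-0.0122, -0.0122, 0)–(-0.0122, -1.01495, 0)  len=1.0027
  (v7,v8,v2) [-++] → (-0.0122, -1.01495, 0)–(-0.0122, -0.0122, 3.20485)  len=3.3581

Chained into 1 loop(s):
  loop 1: 8 segments, perimeter = 8.7865
Total perimeter = 8.787

loops=1 perimeter=8.787
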